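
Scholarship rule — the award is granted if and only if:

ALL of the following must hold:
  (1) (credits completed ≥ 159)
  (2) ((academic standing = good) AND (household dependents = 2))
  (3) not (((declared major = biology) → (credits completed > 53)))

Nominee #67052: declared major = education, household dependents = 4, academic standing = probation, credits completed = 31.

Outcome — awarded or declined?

Atomic conditions:
  credits completed ≥ 159: 31 ≥ 159 is false
  academic standing = good: probation == good is false
  household dependents = 2: 4 == 2 is false
  declared major = biology: education == biology is false
  credits completed > 53: 31 > 53 is false
Combine:
[2] false AND false = false
[3.1] false → false (antecedent false ⇒ implication holds) = true
[3] NOT true = false
[root] false AND false AND false = false
Overall: false → declined

Declined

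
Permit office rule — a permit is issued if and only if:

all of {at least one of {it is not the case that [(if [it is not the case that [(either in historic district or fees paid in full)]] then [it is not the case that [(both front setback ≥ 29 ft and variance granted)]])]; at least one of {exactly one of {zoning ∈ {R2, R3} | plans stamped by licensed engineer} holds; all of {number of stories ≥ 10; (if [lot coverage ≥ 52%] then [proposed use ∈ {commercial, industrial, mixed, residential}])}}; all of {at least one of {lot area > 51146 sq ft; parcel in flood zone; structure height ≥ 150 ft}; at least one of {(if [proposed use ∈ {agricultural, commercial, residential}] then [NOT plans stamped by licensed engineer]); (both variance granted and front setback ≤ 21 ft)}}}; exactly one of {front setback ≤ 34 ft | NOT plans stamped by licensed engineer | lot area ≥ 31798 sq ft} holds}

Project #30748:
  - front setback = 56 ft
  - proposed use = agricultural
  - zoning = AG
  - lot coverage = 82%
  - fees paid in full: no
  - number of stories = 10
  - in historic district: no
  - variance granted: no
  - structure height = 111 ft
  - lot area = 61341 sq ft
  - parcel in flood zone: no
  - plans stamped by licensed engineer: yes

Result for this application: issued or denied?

Issued

Atomic conditions:
  in historic district: no → false
  fees paid in full: no → false
  front setback ≥ 29 ft: 56 ≥ 29 is true
  variance granted: no → false
  zoning ∈ {R2, R3}: AG is not in the set → false
  plans stamped by licensed engineer: yes → true
  number of stories ≥ 10: 10 ≥ 10 is true
  lot coverage ≥ 52%: 82 ≥ 52 is true
  proposed use ∈ {commercial, industrial, mixed, residential}: agricultural is not in the set → false
  lot area > 51146 sq ft: 61341 > 51146 is true
  parcel in flood zone: no → false
  structure height ≥ 150 ft: 111 ≥ 150 is false
  proposed use ∈ {agricultural, commercial, residential}: agricultural is in the set → true
  NOT plans stamped by licensed engineer: yes → false
  front setback ≤ 21 ft: 56 ≤ 21 is false
  front setback ≤ 34 ft: 56 ≤ 34 is false
  lot area ≥ 31798 sq ft: 61341 ≥ 31798 is true
Combine:
[1.1.1.1.1] false OR false = false
[1.1.1.1] NOT false = true
[1.1.1.2.1] true AND false = false
[1.1.1.2] NOT false = true
[1.1.1] true → true = true
[1.1] NOT true = false
[1.2.1] exactly-one(false, true) = true
[1.2.2.2] true → false = false
[1.2.2] true AND false = false
[1.2] true OR false = true
[1.3.1] true OR false OR false = true
[1.3.2.1] true → false = false
[1.3.2.2] false AND false = false
[1.3.2] false OR false = false
[1.3] true AND false = false
[1] false OR true OR false = true
[2] exactly-one(false, false, true) = true
[root] true AND true = true
Overall: true → issued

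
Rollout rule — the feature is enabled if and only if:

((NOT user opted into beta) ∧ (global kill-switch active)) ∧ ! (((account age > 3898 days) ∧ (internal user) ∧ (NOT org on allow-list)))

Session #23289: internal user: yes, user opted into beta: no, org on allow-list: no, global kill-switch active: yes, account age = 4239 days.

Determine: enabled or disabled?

Atomic conditions:
  NOT user opted into beta: no → true
  global kill-switch active: yes → true
  account age > 3898 days: 4239 > 3898 is true
  internal user: yes → true
  NOT org on allow-list: no → true
Combine:
[1] true AND true = true
[2.1] true AND true AND true = true
[2] NOT true = false
[root] true AND false = false
Overall: false → disabled

Disabled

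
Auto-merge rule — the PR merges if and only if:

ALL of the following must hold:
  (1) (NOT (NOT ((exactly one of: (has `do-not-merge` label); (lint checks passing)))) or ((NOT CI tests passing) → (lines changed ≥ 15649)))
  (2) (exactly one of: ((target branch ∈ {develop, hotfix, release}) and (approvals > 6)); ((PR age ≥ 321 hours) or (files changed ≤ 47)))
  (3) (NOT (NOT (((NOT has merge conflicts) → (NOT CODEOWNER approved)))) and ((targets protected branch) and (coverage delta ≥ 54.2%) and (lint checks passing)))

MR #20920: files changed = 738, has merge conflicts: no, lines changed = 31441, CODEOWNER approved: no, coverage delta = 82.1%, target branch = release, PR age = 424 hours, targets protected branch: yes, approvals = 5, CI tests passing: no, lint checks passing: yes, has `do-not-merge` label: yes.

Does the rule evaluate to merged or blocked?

Atomic conditions:
  has `do-not-merge` label: yes → true
  lint checks passing: yes → true
  NOT CI tests passing: no → true
  lines changed ≥ 15649: 31441 ≥ 15649 is true
  target branch ∈ {develop, hotfix, release}: release is in the set → true
  approvals > 6: 5 > 6 is false
  PR age ≥ 321 hours: 424 ≥ 321 is true
  files changed ≤ 47: 738 ≤ 47 is false
  NOT has merge conflicts: no → true
  NOT CODEOWNER approved: no → true
  targets protected branch: yes → true
  coverage delta ≥ 54.2%: 82.1 ≥ 54.2 is true
Combine:
[1.1.1.1] exactly-one(true, true) = false
[1.1.1] NOT false = true
[1.1] NOT true = false
[1.2] true → true = true
[1] false OR true = true
[2.1] true AND false = false
[2.2] true OR false = true
[2] exactly-one(false, true) = true
[3.1.1.1] true → true = true
[3.1.1] NOT true = false
[3.1] NOT false = true
[3.2] true AND true AND true = true
[3] true AND true = true
[root] true AND true AND true = true
Overall: true → merged

Merged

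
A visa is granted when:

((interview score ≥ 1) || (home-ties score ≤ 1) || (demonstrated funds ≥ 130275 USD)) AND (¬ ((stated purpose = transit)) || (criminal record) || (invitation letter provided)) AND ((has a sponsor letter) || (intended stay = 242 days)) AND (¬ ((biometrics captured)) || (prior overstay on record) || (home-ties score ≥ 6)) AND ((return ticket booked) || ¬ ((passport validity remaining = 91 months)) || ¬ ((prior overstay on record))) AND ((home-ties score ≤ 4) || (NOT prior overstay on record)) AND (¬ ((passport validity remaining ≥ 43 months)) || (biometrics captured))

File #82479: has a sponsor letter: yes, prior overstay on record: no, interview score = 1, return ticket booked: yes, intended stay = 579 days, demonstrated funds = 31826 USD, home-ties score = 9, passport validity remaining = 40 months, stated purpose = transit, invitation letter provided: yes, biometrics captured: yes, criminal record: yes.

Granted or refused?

Atomic conditions:
  interview score ≥ 1: 1 ≥ 1 is true
  home-ties score ≤ 1: 9 ≤ 1 is false
  demonstrated funds ≥ 130275 USD: 31826 ≥ 130275 is false
  stated purpose = transit: transit == transit is true
  criminal record: yes → true
  invitation letter provided: yes → true
  has a sponsor letter: yes → true
  intended stay = 242 days: 579 == 242 is false
  biometrics captured: yes → true
  prior overstay on record: no → false
  home-ties score ≥ 6: 9 ≥ 6 is true
  return ticket booked: yes → true
  passport validity remaining = 91 months: 40 == 91 is false
  home-ties score ≤ 4: 9 ≤ 4 is false
  NOT prior overstay on record: no → true
  passport validity remaining ≥ 43 months: 40 ≥ 43 is false
Combine:
[1] true OR false OR false = true
[2.1] NOT true = false
[2] false OR true OR true = true
[3] true OR false = true
[4.1] NOT true = false
[4] false OR false OR true = true
[5.2] NOT false = true
[5.3] NOT false = true
[5] true OR true OR true = true
[6] false OR true = true
[7.1] NOT false = true
[7] true OR true = true
[root] true AND true AND true AND true AND true AND true AND true = true
Overall: true → granted

Granted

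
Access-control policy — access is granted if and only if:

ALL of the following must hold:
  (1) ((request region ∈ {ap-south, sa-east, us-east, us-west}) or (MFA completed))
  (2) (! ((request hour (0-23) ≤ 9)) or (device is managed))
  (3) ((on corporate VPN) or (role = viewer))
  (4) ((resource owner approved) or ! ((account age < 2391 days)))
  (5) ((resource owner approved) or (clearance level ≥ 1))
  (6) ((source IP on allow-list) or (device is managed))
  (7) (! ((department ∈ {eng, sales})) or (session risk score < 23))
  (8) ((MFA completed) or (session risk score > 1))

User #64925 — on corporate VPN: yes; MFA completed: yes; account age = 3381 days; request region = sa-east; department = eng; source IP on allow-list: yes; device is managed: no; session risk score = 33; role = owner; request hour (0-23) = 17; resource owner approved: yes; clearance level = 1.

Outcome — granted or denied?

Denied

Atomic conditions:
  request region ∈ {ap-south, sa-east, us-east, us-west}: sa-east is in the set → true
  MFA completed: yes → true
  request hour (0-23) ≤ 9: 17 ≤ 9 is false
  device is managed: no → false
  on corporate VPN: yes → true
  role = viewer: owner == viewer is false
  resource owner approved: yes → true
  account age < 2391 days: 3381 < 2391 is false
  clearance level ≥ 1: 1 ≥ 1 is true
  source IP on allow-list: yes → true
  department ∈ {eng, sales}: eng is in the set → true
  session risk score < 23: 33 < 23 is false
  session risk score > 1: 33 > 1 is true
Combine:
[1] true OR true = true
[2.1] NOT false = true
[2] true OR false = true
[3] true OR false = true
[4.2] NOT false = true
[4] true OR true = true
[5] true OR true = true
[6] true OR false = true
[7.1] NOT true = false
[7] false OR false = false
[8] true OR true = true
[root] true AND true AND true AND true AND true AND true AND false AND true = false
Overall: false → denied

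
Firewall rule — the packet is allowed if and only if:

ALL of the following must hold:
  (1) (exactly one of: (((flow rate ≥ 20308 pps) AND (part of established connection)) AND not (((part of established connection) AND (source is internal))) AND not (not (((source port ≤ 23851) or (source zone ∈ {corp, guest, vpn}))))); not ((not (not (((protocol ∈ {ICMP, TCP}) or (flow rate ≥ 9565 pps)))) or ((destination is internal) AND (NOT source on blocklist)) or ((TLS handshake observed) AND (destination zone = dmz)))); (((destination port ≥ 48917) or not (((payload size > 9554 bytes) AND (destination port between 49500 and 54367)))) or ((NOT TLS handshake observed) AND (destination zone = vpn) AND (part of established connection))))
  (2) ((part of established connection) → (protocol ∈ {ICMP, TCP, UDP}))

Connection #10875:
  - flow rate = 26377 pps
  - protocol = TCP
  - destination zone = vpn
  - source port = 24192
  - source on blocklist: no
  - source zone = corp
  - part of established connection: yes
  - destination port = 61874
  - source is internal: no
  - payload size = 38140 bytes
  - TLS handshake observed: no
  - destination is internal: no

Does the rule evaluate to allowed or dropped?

Atomic conditions:
  flow rate ≥ 20308 pps: 26377 ≥ 20308 is true
  part of established connection: yes → true
  source is internal: no → false
  source port ≤ 23851: 24192 ≤ 23851 is false
  source zone ∈ {corp, guest, vpn}: corp is in the set → true
  protocol ∈ {ICMP, TCP}: TCP is in the set → true
  flow rate ≥ 9565 pps: 26377 ≥ 9565 is true
  destination is internal: no → false
  NOT source on blocklist: no → true
  TLS handshake observed: no → false
  destination zone = dmz: vpn == dmz is false
  destination port ≥ 48917: 61874 ≥ 48917 is true
  payload size > 9554 bytes: 38140 > 9554 is true
  destination port between 49500 and 54367: 61874 in [49500, 54367] is false
  NOT TLS handshake observed: no → true
  destination zone = vpn: vpn == vpn is true
  protocol ∈ {ICMP, TCP, UDP}: TCP is in the set → true
Combine:
[1.1.1] true AND true = true
[1.1.2.1] true AND false = false
[1.1.2] NOT false = true
[1.1.3.1.1] false OR true = true
[1.1.3.1] NOT true = false
[1.1.3] NOT false = true
[1.1] true AND true AND true = true
[1.2.1.1.1.1] true OR true = true
[1.2.1.1.1] NOT true = false
[1.2.1.1] NOT false = true
[1.2.1.2] false AND true = false
[1.2.1.3] false AND false = false
[1.2.1] true OR false OR false = true
[1.2] NOT true = false
[1.3.1.2.1] true AND false = false
[1.3.1.2] NOT false = true
[1.3.1] true OR true = true
[1.3.2] true AND true AND true = true
[1.3] true OR true = true
[1] exactly-one(true, false, true) = false
[2] true → true = true
[root] false AND true = false
Overall: false → dropped

Dropped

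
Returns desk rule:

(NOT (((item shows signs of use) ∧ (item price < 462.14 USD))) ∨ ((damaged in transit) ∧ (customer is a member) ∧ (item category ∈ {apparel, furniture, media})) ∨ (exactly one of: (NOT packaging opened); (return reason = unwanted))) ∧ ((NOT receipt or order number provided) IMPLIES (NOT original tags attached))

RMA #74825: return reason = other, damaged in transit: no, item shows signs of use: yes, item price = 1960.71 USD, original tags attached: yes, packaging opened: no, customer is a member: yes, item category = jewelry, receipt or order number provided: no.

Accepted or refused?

Atomic conditions:
  item shows signs of use: yes → true
  item price < 462.14 USD: 1960.71 < 462.14 is false
  damaged in transit: no → false
  customer is a member: yes → true
  item category ∈ {apparel, furniture, media}: jewelry is not in the set → false
  NOT packaging opened: no → true
  return reason = unwanted: other == unwanted is false
  NOT receipt or order number provided: no → true
  NOT original tags attached: yes → false
Combine:
[1.1.1] true AND false = false
[1.1] NOT false = true
[1.2] false AND true AND false = false
[1.3] exactly-one(true, false) = true
[1] true OR false OR true = true
[2] true → false = false
[root] true AND false = false
Overall: false → refused

Refused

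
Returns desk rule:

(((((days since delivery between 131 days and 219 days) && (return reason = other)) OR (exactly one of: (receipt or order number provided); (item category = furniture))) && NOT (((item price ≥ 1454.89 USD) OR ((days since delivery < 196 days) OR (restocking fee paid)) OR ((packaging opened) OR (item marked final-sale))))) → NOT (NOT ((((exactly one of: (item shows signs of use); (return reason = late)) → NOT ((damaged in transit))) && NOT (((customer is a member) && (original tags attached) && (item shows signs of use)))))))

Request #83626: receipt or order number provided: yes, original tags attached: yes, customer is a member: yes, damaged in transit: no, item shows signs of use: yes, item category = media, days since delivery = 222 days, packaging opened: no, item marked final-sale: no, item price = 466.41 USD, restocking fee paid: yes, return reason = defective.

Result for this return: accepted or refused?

Atomic conditions:
  days since delivery between 131 days and 219 days: 222 in [131, 219] is false
  return reason = other: defective == other is false
  receipt or order number provided: yes → true
  item category = furniture: media == furniture is false
  item price ≥ 1454.89 USD: 466.41 ≥ 1454.89 is false
  days since delivery < 196 days: 222 < 196 is false
  restocking fee paid: yes → true
  packaging opened: no → false
  item marked final-sale: no → false
  item shows signs of use: yes → true
  return reason = late: defective == late is false
  damaged in transit: no → false
  customer is a member: yes → true
  original tags attached: yes → true
Combine:
[1.1.1] false AND false = false
[1.1.2] exactly-one(true, false) = true
[1.1] false OR true = true
[1.2.1.2] false OR true = true
[1.2.1.3] false OR false = false
[1.2.1] false OR true OR false = true
[1.2] NOT true = false
[1] true AND false = false
[2.1.1.1.1] exactly-one(true, false) = true
[2.1.1.1.2] NOT false = true
[2.1.1.1] true → true = true
[2.1.1.2.1] true AND true AND true = true
[2.1.1.2] NOT true = false
[2.1.1] true AND false = false
[2.1] NOT false = true
[2] NOT true = false
[root] false → false (antecedent false ⇒ implication holds) = true
Overall: true → accepted

Accepted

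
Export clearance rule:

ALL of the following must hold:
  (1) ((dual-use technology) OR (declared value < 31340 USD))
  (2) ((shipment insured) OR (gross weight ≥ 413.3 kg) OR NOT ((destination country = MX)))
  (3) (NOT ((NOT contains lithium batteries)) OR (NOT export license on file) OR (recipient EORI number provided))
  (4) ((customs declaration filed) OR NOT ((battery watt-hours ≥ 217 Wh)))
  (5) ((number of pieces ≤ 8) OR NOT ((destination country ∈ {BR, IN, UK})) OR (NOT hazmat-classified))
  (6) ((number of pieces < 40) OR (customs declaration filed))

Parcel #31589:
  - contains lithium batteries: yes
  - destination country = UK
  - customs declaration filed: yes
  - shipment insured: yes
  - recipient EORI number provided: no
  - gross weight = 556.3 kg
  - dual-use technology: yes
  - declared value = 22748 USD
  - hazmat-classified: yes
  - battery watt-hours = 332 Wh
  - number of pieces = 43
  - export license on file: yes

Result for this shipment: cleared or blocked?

Atomic conditions:
  dual-use technology: yes → true
  declared value < 31340 USD: 22748 < 31340 is true
  shipment insured: yes → true
  gross weight ≥ 413.3 kg: 556.3 ≥ 413.3 is true
  destination country = MX: UK == MX is false
  NOT contains lithium batteries: yes → false
  NOT export license on file: yes → false
  recipient EORI number provided: no → false
  customs declaration filed: yes → true
  battery watt-hours ≥ 217 Wh: 332 ≥ 217 is true
  number of pieces ≤ 8: 43 ≤ 8 is false
  destination country ∈ {BR, IN, UK}: UK is in the set → true
  NOT hazmat-classified: yes → false
  number of pieces < 40: 43 < 40 is false
Combine:
[1] true OR true = true
[2.3] NOT false = true
[2] true OR true OR true = true
[3.1] NOT false = true
[3] true OR false OR false = true
[4.2] NOT true = false
[4] true OR false = true
[5.2] NOT true = false
[5] false OR false OR false = false
[6] false OR true = true
[root] true AND true AND true AND true AND false AND true = false
Overall: false → blocked

Blocked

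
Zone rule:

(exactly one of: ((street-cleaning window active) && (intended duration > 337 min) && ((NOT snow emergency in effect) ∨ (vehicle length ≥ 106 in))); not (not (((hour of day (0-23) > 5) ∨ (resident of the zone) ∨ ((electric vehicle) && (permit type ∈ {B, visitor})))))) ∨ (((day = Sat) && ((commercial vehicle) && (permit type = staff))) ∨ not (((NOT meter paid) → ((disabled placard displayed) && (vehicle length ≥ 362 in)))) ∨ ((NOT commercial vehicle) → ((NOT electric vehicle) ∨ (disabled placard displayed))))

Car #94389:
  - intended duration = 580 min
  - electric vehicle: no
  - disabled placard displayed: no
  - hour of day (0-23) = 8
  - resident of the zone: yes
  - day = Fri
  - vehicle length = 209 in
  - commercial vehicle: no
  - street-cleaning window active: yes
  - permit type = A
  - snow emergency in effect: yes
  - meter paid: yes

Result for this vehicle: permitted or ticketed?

Atomic conditions:
  street-cleaning window active: yes → true
  intended duration > 337 min: 580 > 337 is true
  NOT snow emergency in effect: yes → false
  vehicle length ≥ 106 in: 209 ≥ 106 is true
  hour of day (0-23) > 5: 8 > 5 is true
  resident of the zone: yes → true
  electric vehicle: no → false
  permit type ∈ {B, visitor}: A is not in the set → false
  day = Sat: Fri == Sat is false
  commercial vehicle: no → false
  permit type = staff: A == staff is false
  NOT meter paid: yes → false
  disabled placard displayed: no → false
  vehicle length ≥ 362 in: 209 ≥ 362 is false
  NOT commercial vehicle: no → true
  NOT electric vehicle: no → true
Combine:
[1.1.3] false OR true = true
[1.1] true AND true AND true = true
[1.2.1.1.3] false AND false = false
[1.2.1.1] true OR true OR false = true
[1.2.1] NOT true = false
[1.2] NOT false = true
[1] exactly-one(true, true) = false
[2.1.2] false AND false = false
[2.1] false AND false = false
[2.2.1.2] false AND false = false
[2.2.1] false → false (antecedent false ⇒ implication holds) = true
[2.2] NOT true = false
[2.3.2] true OR false = true
[2.3] true → true = true
[2] false OR false OR true = true
[root] false OR true = true
Overall: true → permitted

Permitted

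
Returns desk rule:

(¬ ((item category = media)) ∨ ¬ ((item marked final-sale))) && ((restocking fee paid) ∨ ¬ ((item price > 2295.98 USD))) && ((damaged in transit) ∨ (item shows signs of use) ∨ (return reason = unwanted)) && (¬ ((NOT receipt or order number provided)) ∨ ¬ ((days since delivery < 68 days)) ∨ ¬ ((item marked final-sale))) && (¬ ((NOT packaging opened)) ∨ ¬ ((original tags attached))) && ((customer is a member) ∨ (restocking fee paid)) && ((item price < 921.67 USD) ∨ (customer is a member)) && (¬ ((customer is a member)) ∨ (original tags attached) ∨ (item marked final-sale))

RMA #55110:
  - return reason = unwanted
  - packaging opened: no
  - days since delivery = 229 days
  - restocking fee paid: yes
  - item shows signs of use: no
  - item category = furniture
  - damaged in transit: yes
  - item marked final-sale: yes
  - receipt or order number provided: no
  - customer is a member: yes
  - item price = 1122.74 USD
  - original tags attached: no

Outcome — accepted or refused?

Accepted

Atomic conditions:
  item category = media: furniture == media is false
  item marked final-sale: yes → true
  restocking fee paid: yes → true
  item price > 2295.98 USD: 1122.74 > 2295.98 is false
  damaged in transit: yes → true
  item shows signs of use: no → false
  return reason = unwanted: unwanted == unwanted is true
  NOT receipt or order number provided: no → true
  days since delivery < 68 days: 229 < 68 is false
  NOT packaging opened: no → true
  original tags attached: no → false
  customer is a member: yes → true
  item price < 921.67 USD: 1122.74 < 921.67 is false
Combine:
[1.1] NOT false = true
[1.2] NOT true = false
[1] true OR false = true
[2.2] NOT false = true
[2] true OR true = true
[3] true OR false OR true = true
[4.1] NOT true = false
[4.2] NOT false = true
[4.3] NOT true = false
[4] false OR true OR false = true
[5.1] NOT true = false
[5.2] NOT false = true
[5] false OR true = true
[6] true OR true = true
[7] false OR true = true
[8.1] NOT true = false
[8] false OR false OR true = true
[root] true AND true AND true AND true AND true AND true AND true AND true = true
Overall: true → accepted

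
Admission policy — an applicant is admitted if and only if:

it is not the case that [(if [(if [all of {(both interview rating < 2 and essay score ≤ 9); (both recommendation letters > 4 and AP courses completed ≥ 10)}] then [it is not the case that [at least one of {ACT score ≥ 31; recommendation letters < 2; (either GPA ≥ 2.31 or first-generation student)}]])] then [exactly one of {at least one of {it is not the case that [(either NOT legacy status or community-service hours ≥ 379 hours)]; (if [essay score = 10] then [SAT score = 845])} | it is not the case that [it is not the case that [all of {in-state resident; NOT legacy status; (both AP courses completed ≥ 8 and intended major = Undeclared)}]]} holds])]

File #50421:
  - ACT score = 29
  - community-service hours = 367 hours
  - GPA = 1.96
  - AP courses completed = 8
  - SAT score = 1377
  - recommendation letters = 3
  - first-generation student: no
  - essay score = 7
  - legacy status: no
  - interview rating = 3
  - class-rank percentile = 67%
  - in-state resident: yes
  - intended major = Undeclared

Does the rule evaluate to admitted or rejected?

Atomic conditions:
  interview rating < 2: 3 < 2 is false
  essay score ≤ 9: 7 ≤ 9 is true
  recommendation letters > 4: 3 > 4 is false
  AP courses completed ≥ 10: 8 ≥ 10 is false
  ACT score ≥ 31: 29 ≥ 31 is false
  recommendation letters < 2: 3 < 2 is false
  GPA ≥ 2.31: 1.96 ≥ 2.31 is false
  first-generation student: no → false
  NOT legacy status: no → true
  community-service hours ≥ 379 hours: 367 ≥ 379 is false
  essay score = 10: 7 == 10 is false
  SAT score = 845: 1377 == 845 is false
  in-state resident: yes → true
  AP courses completed ≥ 8: 8 ≥ 8 is true
  intended major = Undeclared: Undeclared == Undeclared is true
Combine:
[1.1.1.1] false AND true = false
[1.1.1.2] false AND false = false
[1.1.1] false AND false = false
[1.1.2.1.3] false OR false = false
[1.1.2.1] false OR false OR false = false
[1.1.2] NOT false = true
[1.1] false → true (antecedent false ⇒ implication holds) = true
[1.2.1.1.1] true OR false = true
[1.2.1.1] NOT true = false
[1.2.1.2] false → false (antecedent false ⇒ implication holds) = true
[1.2.1] false OR true = true
[1.2.2.1.1.3] true AND true = true
[1.2.2.1.1] true AND true AND true = true
[1.2.2.1] NOT true = false
[1.2.2] NOT false = true
[1.2] exactly-one(true, true) = false
[1] true → false = false
[root] NOT false = true
Overall: true → admitted

Admitted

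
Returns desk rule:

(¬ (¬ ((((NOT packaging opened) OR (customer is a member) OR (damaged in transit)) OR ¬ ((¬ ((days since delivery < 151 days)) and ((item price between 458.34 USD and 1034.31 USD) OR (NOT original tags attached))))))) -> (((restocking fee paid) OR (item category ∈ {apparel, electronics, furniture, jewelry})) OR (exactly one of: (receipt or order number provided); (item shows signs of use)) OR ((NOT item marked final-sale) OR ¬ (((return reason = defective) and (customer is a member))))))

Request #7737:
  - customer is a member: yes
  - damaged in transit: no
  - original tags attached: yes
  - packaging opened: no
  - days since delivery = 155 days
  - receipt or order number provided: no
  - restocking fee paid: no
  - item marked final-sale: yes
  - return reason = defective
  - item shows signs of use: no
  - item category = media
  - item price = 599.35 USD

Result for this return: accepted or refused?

Refused

Atomic conditions:
  NOT packaging opened: no → true
  customer is a member: yes → true
  damaged in transit: no → false
  days since delivery < 151 days: 155 < 151 is false
  item price between 458.34 USD and 1034.31 USD: 599.35 in [458.34, 1034.31] is true
  NOT original tags attached: yes → false
  restocking fee paid: no → false
  item category ∈ {apparel, electronics, furniture, jewelry}: media is not in the set → false
  receipt or order number provided: no → false
  item shows signs of use: no → false
  NOT item marked final-sale: yes → false
  return reason = defective: defective == defective is true
Combine:
[1.1.1.1] true OR true OR false = true
[1.1.1.2.1.1] NOT false = true
[1.1.1.2.1.2] true OR false = true
[1.1.1.2.1] true AND true = true
[1.1.1.2] NOT true = false
[1.1.1] true OR false = true
[1.1] NOT true = false
[1] NOT false = true
[2.1] false OR false = false
[2.2] exactly-one(false, false) = false
[2.3.2.1] true AND true = true
[2.3.2] NOT true = false
[2.3] false OR false = false
[2] false OR false OR false = false
[root] true → false = false
Overall: false → refused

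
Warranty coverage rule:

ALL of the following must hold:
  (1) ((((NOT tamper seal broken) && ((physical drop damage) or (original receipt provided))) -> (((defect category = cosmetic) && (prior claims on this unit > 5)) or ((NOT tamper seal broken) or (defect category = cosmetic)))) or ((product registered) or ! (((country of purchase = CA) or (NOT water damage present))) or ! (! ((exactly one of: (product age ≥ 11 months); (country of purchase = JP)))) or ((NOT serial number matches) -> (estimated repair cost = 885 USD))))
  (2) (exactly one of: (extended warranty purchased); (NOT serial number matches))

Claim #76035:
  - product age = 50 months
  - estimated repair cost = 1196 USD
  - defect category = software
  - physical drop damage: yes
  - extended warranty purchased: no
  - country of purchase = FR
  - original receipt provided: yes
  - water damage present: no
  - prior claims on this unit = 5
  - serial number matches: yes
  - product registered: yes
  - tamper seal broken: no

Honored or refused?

Atomic conditions:
  NOT tamper seal broken: no → true
  physical drop damage: yes → true
  original receipt provided: yes → true
  defect category = cosmetic: software == cosmetic is false
  prior claims on this unit > 5: 5 > 5 is false
  product registered: yes → true
  country of purchase = CA: FR == CA is false
  NOT water damage present: no → true
  product age ≥ 11 months: 50 ≥ 11 is true
  country of purchase = JP: FR == JP is false
  NOT serial number matches: yes → false
  estimated repair cost = 885 USD: 1196 == 885 is false
  extended warranty purchased: no → false
Combine:
[1.1.1.2] true OR true = true
[1.1.1] true AND true = true
[1.1.2.1] false AND false = false
[1.1.2.2] true OR false = true
[1.1.2] false OR true = true
[1.1] true → true = true
[1.2.2.1] false OR true = true
[1.2.2] NOT true = false
[1.2.3.1.1] exactly-one(true, false) = true
[1.2.3.1] NOT true = false
[1.2.3] NOT false = true
[1.2.4] false → false (antecedent false ⇒ implication holds) = true
[1.2] true OR false OR true OR true = true
[1] true OR true = true
[2] exactly-one(false, false) = false
[root] true AND false = false
Overall: false → refused

Refused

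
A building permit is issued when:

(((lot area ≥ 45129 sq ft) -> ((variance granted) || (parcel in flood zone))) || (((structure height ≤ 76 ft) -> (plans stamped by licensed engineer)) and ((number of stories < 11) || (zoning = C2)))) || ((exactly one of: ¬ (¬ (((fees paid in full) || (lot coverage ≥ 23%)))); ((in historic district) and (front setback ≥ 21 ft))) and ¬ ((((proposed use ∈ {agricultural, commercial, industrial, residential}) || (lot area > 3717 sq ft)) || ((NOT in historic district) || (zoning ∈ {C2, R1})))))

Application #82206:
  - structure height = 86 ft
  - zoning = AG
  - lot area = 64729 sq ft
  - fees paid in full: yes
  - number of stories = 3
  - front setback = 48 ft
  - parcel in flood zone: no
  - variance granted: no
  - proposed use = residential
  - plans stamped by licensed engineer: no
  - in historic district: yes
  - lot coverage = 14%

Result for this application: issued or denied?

Issued

Atomic conditions:
  lot area ≥ 45129 sq ft: 64729 ≥ 45129 is true
  variance granted: no → false
  parcel in flood zone: no → false
  structure height ≤ 76 ft: 86 ≤ 76 is false
  plans stamped by licensed engineer: no → false
  number of stories < 11: 3 < 11 is true
  zoning = C2: AG == C2 is false
  fees paid in full: yes → true
  lot coverage ≥ 23%: 14 ≥ 23 is false
  in historic district: yes → true
  front setback ≥ 21 ft: 48 ≥ 21 is true
  proposed use ∈ {agricultural, commercial, industrial, residential}: residential is in the set → true
  lot area > 3717 sq ft: 64729 > 3717 is true
  NOT in historic district: yes → false
  zoning ∈ {C2, R1}: AG is not in the set → false
Combine:
[1.1.2] false OR false = false
[1.1] true → false = false
[1.2.1] false → false (antecedent false ⇒ implication holds) = true
[1.2.2] true OR false = true
[1.2] true AND true = true
[1] false OR true = true
[2.1.1.1.1] true OR false = true
[2.1.1.1] NOT true = false
[2.1.1] NOT false = true
[2.1.2] true AND true = true
[2.1] exactly-one(true, true) = false
[2.2.1.1] true OR true = true
[2.2.1.2] false OR false = false
[2.2.1] true OR false = true
[2.2] NOT true = false
[2] false AND false = false
[root] true OR false = true
Overall: true → issued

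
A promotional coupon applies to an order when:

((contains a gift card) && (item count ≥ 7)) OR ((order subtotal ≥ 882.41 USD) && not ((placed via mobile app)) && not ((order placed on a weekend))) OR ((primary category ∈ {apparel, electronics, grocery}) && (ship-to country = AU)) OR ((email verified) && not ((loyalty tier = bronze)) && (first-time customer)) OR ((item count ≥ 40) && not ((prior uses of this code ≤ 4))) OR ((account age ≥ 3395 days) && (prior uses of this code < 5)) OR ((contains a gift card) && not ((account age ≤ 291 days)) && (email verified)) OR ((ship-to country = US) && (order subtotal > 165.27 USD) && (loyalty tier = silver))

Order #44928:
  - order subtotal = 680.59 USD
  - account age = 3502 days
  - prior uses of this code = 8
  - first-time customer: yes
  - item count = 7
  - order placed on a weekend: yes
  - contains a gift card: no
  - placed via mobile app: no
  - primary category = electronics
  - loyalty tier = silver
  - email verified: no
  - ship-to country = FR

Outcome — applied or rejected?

Atomic conditions:
  contains a gift card: no → false
  item count ≥ 7: 7 ≥ 7 is true
  order subtotal ≥ 882.41 USD: 680.59 ≥ 882.41 is false
  placed via mobile app: no → false
  order placed on a weekend: yes → true
  primary category ∈ {apparel, electronics, grocery}: electronics is in the set → true
  ship-to country = AU: FR == AU is false
  email verified: no → false
  loyalty tier = bronze: silver == bronze is false
  first-time customer: yes → true
  item count ≥ 40: 7 ≥ 40 is false
  prior uses of this code ≤ 4: 8 ≤ 4 is false
  account age ≥ 3395 days: 3502 ≥ 3395 is true
  prior uses of this code < 5: 8 < 5 is false
  account age ≤ 291 days: 3502 ≤ 291 is false
  ship-to country = US: FR == US is false
  order subtotal > 165.27 USD: 680.59 > 165.27 is true
  loyalty tier = silver: silver == silver is true
Combine:
[1] false AND true = false
[2.2] NOT false = true
[2.3] NOT true = false
[2] false AND true AND false = false
[3] true AND false = false
[4.2] NOT false = true
[4] false AND true AND true = false
[5.2] NOT false = true
[5] false AND true = false
[6] true AND false = false
[7.2] NOT false = true
[7] false AND true AND false = false
[8] false AND true AND true = false
[root] false OR false OR false OR false OR false OR false OR false OR false = false
Overall: false → rejected

Rejected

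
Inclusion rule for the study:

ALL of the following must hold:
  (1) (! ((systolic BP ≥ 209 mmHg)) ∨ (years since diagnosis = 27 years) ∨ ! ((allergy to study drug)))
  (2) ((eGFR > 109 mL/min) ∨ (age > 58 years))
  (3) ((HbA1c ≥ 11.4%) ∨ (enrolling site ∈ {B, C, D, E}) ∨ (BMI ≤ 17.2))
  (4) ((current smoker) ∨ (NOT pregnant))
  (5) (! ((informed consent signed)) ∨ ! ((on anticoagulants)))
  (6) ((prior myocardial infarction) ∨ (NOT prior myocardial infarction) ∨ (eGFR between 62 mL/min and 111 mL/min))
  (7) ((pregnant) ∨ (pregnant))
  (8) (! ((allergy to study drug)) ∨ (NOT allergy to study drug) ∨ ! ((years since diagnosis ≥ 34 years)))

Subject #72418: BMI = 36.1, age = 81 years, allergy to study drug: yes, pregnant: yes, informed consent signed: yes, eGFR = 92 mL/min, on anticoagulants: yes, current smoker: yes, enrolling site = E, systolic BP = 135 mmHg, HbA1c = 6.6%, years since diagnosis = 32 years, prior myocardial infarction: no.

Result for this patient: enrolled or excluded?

Excluded

Atomic conditions:
  systolic BP ≥ 209 mmHg: 135 ≥ 209 is false
  years since diagnosis = 27 years: 32 == 27 is false
  allergy to study drug: yes → true
  eGFR > 109 mL/min: 92 > 109 is false
  age > 58 years: 81 > 58 is true
  HbA1c ≥ 11.4%: 6.6 ≥ 11.4 is false
  enrolling site ∈ {B, C, D, E}: E is in the set → true
  BMI ≤ 17.2: 36.1 ≤ 17.2 is false
  current smoker: yes → true
  NOT pregnant: yes → false
  informed consent signed: yes → true
  on anticoagulants: yes → true
  prior myocardial infarction: no → false
  NOT prior myocardial infarction: no → true
  eGFR between 62 mL/min and 111 mL/min: 92 in [62, 111] is true
  pregnant: yes → true
  NOT allergy to study drug: yes → false
  years since diagnosis ≥ 34 years: 32 ≥ 34 is false
Combine:
[1.1] NOT false = true
[1.3] NOT true = false
[1] true OR false OR false = true
[2] false OR true = true
[3] false OR true OR false = true
[4] true OR false = true
[5.1] NOT true = false
[5.2] NOT true = false
[5] false OR false = false
[6] false OR true OR true = true
[7] true OR true = true
[8.1] NOT true = false
[8.3] NOT false = true
[8] false OR false OR true = true
[root] true AND true AND true AND true AND false AND true AND true AND true = false
Overall: false → excluded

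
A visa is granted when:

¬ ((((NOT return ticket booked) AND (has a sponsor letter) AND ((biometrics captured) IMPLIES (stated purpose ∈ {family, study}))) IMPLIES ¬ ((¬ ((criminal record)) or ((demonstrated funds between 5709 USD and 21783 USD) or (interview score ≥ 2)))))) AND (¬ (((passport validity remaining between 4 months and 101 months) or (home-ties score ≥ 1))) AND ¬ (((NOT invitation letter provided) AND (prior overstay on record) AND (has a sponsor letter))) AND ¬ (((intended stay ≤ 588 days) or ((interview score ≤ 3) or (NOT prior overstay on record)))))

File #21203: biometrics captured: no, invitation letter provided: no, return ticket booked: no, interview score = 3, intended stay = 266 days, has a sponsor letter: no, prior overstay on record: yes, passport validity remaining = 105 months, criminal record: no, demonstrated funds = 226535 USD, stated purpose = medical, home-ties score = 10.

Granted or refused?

Refused

Atomic conditions:
  NOT return ticket booked: no → true
  has a sponsor letter: no → false
  biometrics captured: no → false
  stated purpose ∈ {family, study}: medical is not in the set → false
  criminal record: no → false
  demonstrated funds between 5709 USD and 21783 USD: 226535 in [5709, 21783] is false
  interview score ≥ 2: 3 ≥ 2 is true
  passport validity remaining between 4 months and 101 months: 105 in [4, 101] is false
  home-ties score ≥ 1: 10 ≥ 1 is true
  NOT invitation letter provided: no → true
  prior overstay on record: yes → true
  intended stay ≤ 588 days: 266 ≤ 588 is true
  interview score ≤ 3: 3 ≤ 3 is true
  NOT prior overstay on record: yes → false
Combine:
[1.1.1.3] false → false (antecedent false ⇒ implication holds) = true
[1.1.1] true AND false AND true = false
[1.1.2.1.1] NOT false = true
[1.1.2.1.2] false OR true = true
[1.1.2.1] true OR true = true
[1.1.2] NOT true = false
[1.1] false → false (antecedent false ⇒ implication holds) = true
[1] NOT true = false
[2.1.1] false OR true = true
[2.1] NOT true = false
[2.2.1] true AND true AND false = false
[2.2] NOT false = true
[2.3.1.2] true OR false = true
[2.3.1] true OR true = true
[2.3] NOT true = false
[2] false AND true AND false = false
[root] false AND false = false
Overall: false → refused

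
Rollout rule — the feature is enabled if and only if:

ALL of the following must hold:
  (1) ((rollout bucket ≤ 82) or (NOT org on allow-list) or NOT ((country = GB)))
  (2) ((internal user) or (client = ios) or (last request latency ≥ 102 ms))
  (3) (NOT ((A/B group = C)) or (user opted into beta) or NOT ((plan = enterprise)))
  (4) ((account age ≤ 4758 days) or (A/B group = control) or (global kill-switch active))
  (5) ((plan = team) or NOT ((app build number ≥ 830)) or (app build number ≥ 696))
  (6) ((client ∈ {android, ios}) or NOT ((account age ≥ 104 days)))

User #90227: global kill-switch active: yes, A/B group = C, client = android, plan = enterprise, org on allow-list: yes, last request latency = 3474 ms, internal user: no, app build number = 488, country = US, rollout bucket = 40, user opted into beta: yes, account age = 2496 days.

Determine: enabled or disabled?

Atomic conditions:
  rollout bucket ≤ 82: 40 ≤ 82 is true
  NOT org on allow-list: yes → false
  country = GB: US == GB is false
  internal user: no → false
  client = ios: android == ios is false
  last request latency ≥ 102 ms: 3474 ≥ 102 is true
  A/B group = C: C == C is true
  user opted into beta: yes → true
  plan = enterprise: enterprise == enterprise is true
  account age ≤ 4758 days: 2496 ≤ 4758 is true
  A/B group = control: C == control is false
  global kill-switch active: yes → true
  plan = team: enterprise == team is false
  app build number ≥ 830: 488 ≥ 830 is false
  app build number ≥ 696: 488 ≥ 696 is false
  client ∈ {android, ios}: android is in the set → true
  account age ≥ 104 days: 2496 ≥ 104 is true
Combine:
[1.3] NOT false = true
[1] true OR false OR true = true
[2] false OR false OR true = true
[3.1] NOT true = false
[3.3] NOT true = false
[3] false OR true OR false = true
[4] true OR false OR true = true
[5.2] NOT false = true
[5] false OR true OR false = true
[6.2] NOT true = false
[6] true OR false = true
[root] true AND true AND true AND true AND true AND true = true
Overall: true → enabled

Enabled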